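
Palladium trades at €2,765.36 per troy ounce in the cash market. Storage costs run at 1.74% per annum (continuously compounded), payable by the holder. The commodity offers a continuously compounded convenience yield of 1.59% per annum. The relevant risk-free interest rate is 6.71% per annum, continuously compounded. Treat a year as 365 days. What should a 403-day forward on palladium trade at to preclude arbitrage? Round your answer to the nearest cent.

€2,982.95 per troy ounce

Net carry = r + u − y = 0.0671 + 0.0174 − 0.0159 = 0.0686
F = S·e^((r+u−y)T) = 2765.36 · e^(0.0686 × 403/365) = 2765.36 · e^0.07574192
= 2765.36 × 1.07868415 = €2,982.95 per troy ounce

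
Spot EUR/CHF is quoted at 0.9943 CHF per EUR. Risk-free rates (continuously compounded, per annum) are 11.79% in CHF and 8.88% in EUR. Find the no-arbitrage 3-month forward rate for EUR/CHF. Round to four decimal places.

1.0016

F = S·e^((r_CHF − r_EUR)T) = 0.9943 · e^((0.1179 − 0.0888) × 3/12)
= 0.9943 · e^0.007275 = 0.9943 × 1.007302
F = 1.0016 CHF per EUR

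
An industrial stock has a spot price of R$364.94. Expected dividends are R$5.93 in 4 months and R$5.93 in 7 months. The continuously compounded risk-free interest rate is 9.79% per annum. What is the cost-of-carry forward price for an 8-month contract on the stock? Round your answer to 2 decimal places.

R$377.45

PV(dividends) I = 5.93·e^(−0.0979·4/12) + 5.93·e^(−0.0979·7/12)
I = 5.7396 + 5.6008 = 11.3404
F = (S − I)·e^(rT) = (364.94 − 11.3404) · e^(0.0979·8/12)
= 353.5996 · e^0.065267 = 353.5996 × 1.067444 = R$377.45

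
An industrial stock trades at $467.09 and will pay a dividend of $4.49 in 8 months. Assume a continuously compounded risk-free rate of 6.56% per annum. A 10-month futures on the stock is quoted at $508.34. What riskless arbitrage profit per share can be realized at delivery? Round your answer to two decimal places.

$19.54 per share

PV(dividends) I = 4.49·e^(−0.0656·8/12) = 4.2979
Fair futures F* = (S − I)·e^(rT) = (467.09 − 4.2979)·e^0.054667 = 462.7921 × 1.056189 = 488.7959
Market $508.34 > fair 488.7959: forward overpriced → cash-and-carry (borrow at r, buy the stock and collect the dividends, short the forward).
Profit at T = |F_mkt − F*| = |508.34 − 488.7959| = $19.54 per share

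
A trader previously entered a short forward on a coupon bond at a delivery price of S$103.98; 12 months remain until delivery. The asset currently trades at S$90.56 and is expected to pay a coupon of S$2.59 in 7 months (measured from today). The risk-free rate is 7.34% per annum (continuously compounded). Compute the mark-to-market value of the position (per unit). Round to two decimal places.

PV(remaining coupons) I = 2.59·e^(−0.0734·7/12) = 2.4814
Current forward F = (S − I)·e^(rT) = (90.56 − 2.4814)·e^(0.0734·12/12) = 88.0786 × 1.076161 = 94.7868
Value (long) = (F − K)·e^(−rT) = (94.7868 − 103.98) × 0.929229 = -8.5426
Short position value = −(long value) = S$8.54

S$8.54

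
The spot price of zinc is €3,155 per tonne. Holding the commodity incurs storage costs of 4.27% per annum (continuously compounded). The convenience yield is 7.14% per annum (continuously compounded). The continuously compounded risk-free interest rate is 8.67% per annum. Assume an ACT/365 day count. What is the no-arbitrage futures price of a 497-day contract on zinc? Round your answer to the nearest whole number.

Net carry = r + u − y = 0.0867 + 0.0427 − 0.0714 = 0.0580
F = S·e^((r+u−y)T) = 3155 · e^(0.0580 × 497/365) = 3155 · e^0.078975
= 3155 × 1.082177 = €3,414 per tonne

€3,414 per tonne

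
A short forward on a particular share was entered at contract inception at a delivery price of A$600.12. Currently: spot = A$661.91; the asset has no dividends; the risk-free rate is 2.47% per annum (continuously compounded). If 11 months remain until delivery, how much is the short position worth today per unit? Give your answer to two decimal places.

Current fair forward for the remaining 11 months: F = S·e^(r·T), r = 0.0247
F = 661.91 · e^(0.0247 × 11/12) = 661.91 × 1.022900 = 677.0677
Value of long forward = (F − K)·e^(−rT) = (677.0677 − 600.12) · e^(−0.0247·11/12)
= 76.9477 × 0.977613 = 75.23
Short position value = −(long value) = -A$75.23

-A$75.23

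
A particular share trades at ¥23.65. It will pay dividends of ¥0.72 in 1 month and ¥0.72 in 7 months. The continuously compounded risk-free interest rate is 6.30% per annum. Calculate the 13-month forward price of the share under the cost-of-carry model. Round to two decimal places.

PV(dividends) I = 0.72·e^(−0.0630·1/12) + 0.72·e^(−0.0630·7/12)
I = 0.7162 + 0.6940 = 1.4102
F = (S − I)·e^(rT) = (23.65 − 1.4102) · e^(0.0630·13/12)
= 22.2398 · e^0.068250 = 22.2398 × 1.070633 = ¥23.81

¥23.81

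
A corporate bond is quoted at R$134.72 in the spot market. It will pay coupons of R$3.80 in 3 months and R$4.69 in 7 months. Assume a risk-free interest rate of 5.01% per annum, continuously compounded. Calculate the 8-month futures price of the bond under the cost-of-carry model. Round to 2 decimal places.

R$130.71

PV(coupons) I = 3.80·e^(−0.0501·3/12) + 4.69·e^(−0.0501·7/12)
I = 3.7527 + 4.5549 = 8.3076
F = (S − I)·e^(rT) = (134.72 − 8.3076) · e^(0.0501·8/12)
= 126.4124 · e^0.033400 = 126.4124 × 1.033964 = R$130.71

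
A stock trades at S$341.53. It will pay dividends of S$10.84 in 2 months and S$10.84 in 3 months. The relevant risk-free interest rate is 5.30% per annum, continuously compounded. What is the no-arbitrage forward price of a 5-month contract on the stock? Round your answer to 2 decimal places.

PV(dividends) I = 10.84·e^(−0.0530·2/12) + 10.84·e^(−0.0530·3/12)
I = 10.7447 + 10.6973 = 21.4420
F = (S − I)·e^(rT) = (341.53 − 21.4420) · e^(0.0530·5/12)
= 320.0880 · e^0.022083 = 320.0880 × 1.022329 = S$327.24

S$327.24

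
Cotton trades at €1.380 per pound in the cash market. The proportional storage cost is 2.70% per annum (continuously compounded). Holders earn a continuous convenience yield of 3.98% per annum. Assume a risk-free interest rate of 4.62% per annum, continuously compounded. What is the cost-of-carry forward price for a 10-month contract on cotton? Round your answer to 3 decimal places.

€1.419 per pound

Net carry = r + u − y = 0.0462 + 0.0270 − 0.0398 = 0.0334
F = S·e^((r+u−y)T) = 1.380 · e^(0.0334 × 10/12) = 1.380 · e^0.027833
= 1.380 × 1.028224 = €1.419 per pound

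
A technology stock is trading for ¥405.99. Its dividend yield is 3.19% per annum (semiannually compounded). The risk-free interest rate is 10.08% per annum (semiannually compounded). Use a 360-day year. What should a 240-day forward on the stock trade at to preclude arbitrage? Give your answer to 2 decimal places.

¥424.45

F = S · (1+r/2)^(2T) / (1+q/2)^(2T)
= 405.99 × 1.067758 / 1.021323 = 405.99 × 1.045466
F = ¥424.45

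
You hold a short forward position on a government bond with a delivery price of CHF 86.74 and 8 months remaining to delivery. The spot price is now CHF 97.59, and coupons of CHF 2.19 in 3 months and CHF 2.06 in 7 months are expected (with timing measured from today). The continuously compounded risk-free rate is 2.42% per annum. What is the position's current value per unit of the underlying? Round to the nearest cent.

PV(remaining coupons) I = 2.19·e^(−0.0242·3/12) + 2.06·e^(−0.0242·7/12) = 4.2079
Current forward F = (S − I)·e^(rT) = (97.59 − 4.2079)·e^(0.0242·8/12) = 93.3821 × 1.016264 = 94.9009
Value (long) = (F − K)·e^(−rT) = (94.9009 − 86.74) × 0.983996 = 8.0303
Short position value = −(long value) = -CHF 8.03

-CHF 8.03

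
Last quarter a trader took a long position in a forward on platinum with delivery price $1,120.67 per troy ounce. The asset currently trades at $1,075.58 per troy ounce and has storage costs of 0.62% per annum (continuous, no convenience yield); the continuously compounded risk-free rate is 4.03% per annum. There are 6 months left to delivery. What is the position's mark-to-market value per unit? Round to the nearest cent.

-$19.40 per troy ounce

Current fair forward for the remaining 6 months: F = S·e^((r + u)·T), (r + u) = 0.0403 + 0.0062 = 0.0465
F = 1075.58 · e^(0.0465 × 6/12) = 1075.58 × 1.02352239 = 1100.8802
Value of long forward = (F − K)·e^(−rT) = (1100.8802 − 1120.67) · e^(−0.0403·6/12)
= -19.7898 × 0.98005165 = -19.40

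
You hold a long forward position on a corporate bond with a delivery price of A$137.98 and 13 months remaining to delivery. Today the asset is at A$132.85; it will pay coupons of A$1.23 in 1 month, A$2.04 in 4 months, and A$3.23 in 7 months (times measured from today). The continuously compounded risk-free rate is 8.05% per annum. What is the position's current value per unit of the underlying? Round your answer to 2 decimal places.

A$0.10

PV(remaining coupons) I = 1.23·e^(−0.0805·1/12) + 2.04·e^(−0.0805·4/12) + 3.23·e^(−0.0805·7/12) = 6.2896
Current forward F = (S − I)·e^(rT) = (132.85 − 6.2896)·e^(0.0805·13/12) = 126.5604 × 1.091124 = 138.0931
Value (long) = (F − K)·e^(−rT) = (138.0931 − 137.98) × 0.916486 = 0.1037
Value = A$0.10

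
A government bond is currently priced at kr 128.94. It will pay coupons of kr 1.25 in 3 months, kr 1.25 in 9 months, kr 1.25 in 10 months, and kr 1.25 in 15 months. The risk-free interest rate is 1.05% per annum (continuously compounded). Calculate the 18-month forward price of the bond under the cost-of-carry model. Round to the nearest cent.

PV(coupons) I = 1.25·e^(−0.0105·3/12) + 1.25·e^(−0.0105·9/12) + 1.25·e^(−0.0105·10/12) + 1.25·e^(−0.0105·15/12)
I = 1.2467 + 1.2402 + 1.2391 + 1.2337 = 4.9597
F = (S − I)·e^(rT) = (128.94 − 4.9597) · e^(0.0105·18/12)
= 123.9803 · e^0.015750 = 123.9803 × 1.015875 = kr 125.95

kr 125.95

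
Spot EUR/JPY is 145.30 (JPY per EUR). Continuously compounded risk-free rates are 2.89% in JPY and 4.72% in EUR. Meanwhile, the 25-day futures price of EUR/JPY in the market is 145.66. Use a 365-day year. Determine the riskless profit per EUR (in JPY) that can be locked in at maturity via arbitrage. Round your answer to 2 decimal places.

Fair futures: F* = S·e^(carry·T), with carry = (r_JPY − r_EUR) = 0.0289 − 0.0472 = -0.0183
F* = 145.30 · e^(-0.0183 × 25/365) = 145.30 · e^-0.001253 = 145.30 × 0.998748 = 145.1181
Market 145.66 > fair 145.1181: forward overpriced → cash-and-carry (buy spot, short the forward).
At maturity, profit = |F_mkt − F*| = |145.66 − 145.1181| = 0.54 per EUR (in JPY)

0.54 per EUR (in JPY)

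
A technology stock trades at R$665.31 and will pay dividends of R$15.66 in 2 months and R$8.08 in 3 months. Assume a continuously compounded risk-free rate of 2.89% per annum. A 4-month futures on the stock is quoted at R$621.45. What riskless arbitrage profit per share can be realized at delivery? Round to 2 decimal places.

R$26.47 per share

PV(dividends) I = 15.66·e^(−0.0289·2/12) + 8.08·e^(−0.0289·3/12) = 23.6066
Fair futures F* = (S − I)·e^(rT) = (665.31 − 23.6066)·e^0.009633 = 641.7034 × 1.009680 = 647.9151
Market R$621.45 < fair 647.9151: forward underpriced → reverse cash-and-carry (short the stock, invest proceeds at r, pay the dividends, go long the forward).
Profit at T = |F_mkt − F*| = |621.45 − 647.9151| = R$26.47 per share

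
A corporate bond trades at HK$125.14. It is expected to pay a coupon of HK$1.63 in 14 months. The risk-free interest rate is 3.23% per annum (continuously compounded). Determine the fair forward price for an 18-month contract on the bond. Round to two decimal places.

HK$129.70

PV(coupons) I = 1.63·e^(−0.0323·14/12)
I = 1.5697
F = (S − I)·e^(rT) = (125.14 − 1.5697) · e^(0.0323·18/12)
= 123.5703 · e^0.048450 = 123.5703 × 1.049643 = HK$129.70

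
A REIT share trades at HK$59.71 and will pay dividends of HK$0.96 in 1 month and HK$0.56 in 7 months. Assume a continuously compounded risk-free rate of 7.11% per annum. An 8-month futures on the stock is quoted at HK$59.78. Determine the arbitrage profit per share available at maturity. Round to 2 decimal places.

PV(dividends) I = 0.96·e^(−0.0711·1/12) + 0.56·e^(−0.0711·7/12) = 1.4916
Fair futures F* = (S − I)·e^(rT) = (59.71 − 1.4916)·e^0.047400 = 58.2184 × 1.048541 = 61.0444
Market HK$59.78 < fair 61.0444: forward underpriced → reverse cash-and-carry (short the stock, invest proceeds at r, pay the dividends, go long the forward).
Profit at T = |F_mkt − F*| = |59.78 − 61.0444| = HK$1.26 per share

HK$1.26 per share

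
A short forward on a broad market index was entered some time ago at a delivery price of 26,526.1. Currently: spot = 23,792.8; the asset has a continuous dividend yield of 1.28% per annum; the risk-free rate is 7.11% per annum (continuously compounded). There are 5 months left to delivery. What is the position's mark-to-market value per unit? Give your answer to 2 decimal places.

Current fair forward for the remaining 5 months: F = S·e^((r − q)·T), (r − q) = 0.0711 − 0.0128 = 0.0583
F = 23792.8 · e^(0.0583 × 5/12) = 23792.8 × 1.02458911 = 24377.8438
Value of long forward = (F − K)·e^(−rT) = (24377.8438 − 26526.1) · e^(−0.0711·5/12)
= -2148.2562 × 0.97080952 = -2085.55
Short position value = −(long value) = 2085.55

2085.55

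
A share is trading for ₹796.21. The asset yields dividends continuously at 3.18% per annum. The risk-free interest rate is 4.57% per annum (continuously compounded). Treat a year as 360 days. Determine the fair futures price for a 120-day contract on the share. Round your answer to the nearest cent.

₹799.91

F = S·e^((r − q)T) = 796.21 · e^((0.0457 − 0.0318) × 120/360)
= 796.21 · e^0.004633 = 796.21 × 1.004644
F = ₹799.91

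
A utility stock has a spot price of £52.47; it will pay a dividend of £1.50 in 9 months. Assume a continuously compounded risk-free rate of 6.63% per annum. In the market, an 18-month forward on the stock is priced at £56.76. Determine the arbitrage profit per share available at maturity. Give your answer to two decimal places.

£0.38 per share

PV(dividends) I = 1.50·e^(−0.0663·9/12) = 1.4272
Fair forward F* = (S − I)·e^(rT) = (52.47 − 1.4272)·e^0.099450 = 51.0428 × 1.104563 = 56.3800
Market £56.76 > fair 56.3800: forward overpriced → cash-and-carry (borrow at r, buy the stock and collect the dividends, short the forward).
Profit at T = |F_mkt − F*| = |56.76 − 56.3800| = £0.38 per share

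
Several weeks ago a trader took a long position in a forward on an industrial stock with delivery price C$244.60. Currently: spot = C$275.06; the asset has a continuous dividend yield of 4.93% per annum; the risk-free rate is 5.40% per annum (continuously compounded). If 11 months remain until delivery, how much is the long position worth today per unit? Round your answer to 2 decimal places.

C$30.12

Current fair forward for the remaining 11 months: F = S·e^((r − q)·T), (r − q) = 0.0540 − 0.0493 = 0.0047
F = 275.06 · e^(0.0047 × 11/12) = 275.06 × 1.004318 = 276.2477
Value of long forward = (F − K)·e^(−rT) = (276.2477 − 244.60) · e^(−0.0540·11/12)
= 31.6477 × 0.951705 = 30.12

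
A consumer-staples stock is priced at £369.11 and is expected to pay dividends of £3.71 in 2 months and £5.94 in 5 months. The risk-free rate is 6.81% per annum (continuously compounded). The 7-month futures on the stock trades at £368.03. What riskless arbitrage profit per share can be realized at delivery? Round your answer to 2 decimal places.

£6.21 per share

PV(dividends) I = 3.71·e^(−0.0681·2/12) + 5.94·e^(−0.0681·5/12) = 9.4420
Fair futures F* = (S − I)·e^(rT) = (369.11 − 9.4420)·e^0.039725 = 359.6680 × 1.040525 = 374.2435
Market £368.03 < fair 374.2435: forward underpriced → reverse cash-and-carry (short the stock, invest proceeds at r, pay the dividends, go long the forward).
Profit at T = |F_mkt − F*| = |368.03 − 374.2435| = £6.21 per share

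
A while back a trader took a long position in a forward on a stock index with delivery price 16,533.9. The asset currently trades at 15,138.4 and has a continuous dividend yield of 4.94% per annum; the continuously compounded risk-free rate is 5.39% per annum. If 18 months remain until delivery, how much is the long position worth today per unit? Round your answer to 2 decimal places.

Current fair forward for the remaining 18 months: F = S·e^((r − q)·T), (r − q) = 0.0539 − 0.0494 = 0.0045
F = 15138.4 · e^(0.0045 × 18/12) = 15138.4 × 1.00677283 = 15240.9298
Value of long forward = (F − K)·e^(−rT) = (15240.9298 − 16533.9) · e^(−0.0539·18/12)
= -1292.9702 × 0.92233203 = -1192.55

-1192.55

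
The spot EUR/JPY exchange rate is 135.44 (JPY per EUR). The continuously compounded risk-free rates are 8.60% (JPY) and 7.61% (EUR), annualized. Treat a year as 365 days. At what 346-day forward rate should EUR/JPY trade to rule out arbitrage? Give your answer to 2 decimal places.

136.72

F = S·e^((r_JPY − r_EUR)T) = 135.44 · e^((0.0860 − 0.0761) × 346/365)
= 135.44 · e^0.009385 = 135.44 × 1.009429
F = 136.72 JPY per EUR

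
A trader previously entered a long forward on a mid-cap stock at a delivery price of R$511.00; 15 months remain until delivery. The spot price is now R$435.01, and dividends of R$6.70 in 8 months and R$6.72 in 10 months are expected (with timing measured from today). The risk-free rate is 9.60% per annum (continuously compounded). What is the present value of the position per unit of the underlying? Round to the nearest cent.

-R$30.69

PV(remaining dividends) I = 6.70·e^(−0.0960·8/12) + 6.72·e^(−0.0960·10/12) = 12.4880
Current forward F = (S − I)·e^(rT) = (435.01 − 12.4880)·e^(0.0960·15/12) = 422.5220 × 1.127497 = 476.3923
Value (long) = (F − K)·e^(−rT) = (476.3923 − 511.00) × 0.886920 = -30.6943
Value = -R$30.69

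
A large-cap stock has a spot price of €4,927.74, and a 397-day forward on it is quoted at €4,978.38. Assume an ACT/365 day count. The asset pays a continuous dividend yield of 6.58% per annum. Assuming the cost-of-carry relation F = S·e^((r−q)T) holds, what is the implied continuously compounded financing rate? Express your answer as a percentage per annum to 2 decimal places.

From F = S·e^((r−q)T): (r − q) = ln(F/S)/T
ln(4978.38/4927.74) = ln(1.010277) = 0.010225
(r − q) = 0.010225 / (397/365) = 0.009401
r = ln(F/S)/T + q = 0.009401 + 0.0658 = 0.075201
r = 7.52%

7.52%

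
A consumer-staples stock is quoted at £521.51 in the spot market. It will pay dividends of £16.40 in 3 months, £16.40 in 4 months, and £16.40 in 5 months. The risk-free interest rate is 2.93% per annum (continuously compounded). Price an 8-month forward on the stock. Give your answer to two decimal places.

£482.11

PV(dividends) I = 16.40·e^(−0.0293·3/12) + 16.40·e^(−0.0293·4/12) + 16.40·e^(−0.0293·5/12)
I = 16.2803 + 16.2406 + 16.2010 = 48.7219
F = (S − I)·e^(rT) = (521.51 − 48.7219) · e^(0.0293·8/12)
= 472.7881 · e^0.019533 = 472.7881 × 1.019725 = £482.11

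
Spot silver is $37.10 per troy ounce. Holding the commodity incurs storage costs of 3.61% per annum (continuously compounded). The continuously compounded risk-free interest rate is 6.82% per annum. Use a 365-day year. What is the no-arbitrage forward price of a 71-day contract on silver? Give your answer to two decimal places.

$37.86 per troy ounce

Net carry = r + u − y = 0.0682 + 0.0361 − 0.0000 = 0.1043
F = S·e^((r+u−y)T) = 37.10 · e^(0.1043 × 71/365) = 37.10 · e^0.020288
= 37.10 × 1.020495 = $37.86 per troy ounce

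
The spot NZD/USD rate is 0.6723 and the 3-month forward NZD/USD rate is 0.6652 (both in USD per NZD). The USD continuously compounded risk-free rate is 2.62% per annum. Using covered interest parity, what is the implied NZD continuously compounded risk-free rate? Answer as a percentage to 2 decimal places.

6.87%

F = S·e^((r_USD − r_NZD)T) ⇒ r_NZD = r_USD − ln(F/S)/T
ln(0.6652/0.6723) = -0.010617; /(3/12) = -0.042468
r_NZD = 0.0262 + 0.042468 = 0.068668
r_NZD = 6.87%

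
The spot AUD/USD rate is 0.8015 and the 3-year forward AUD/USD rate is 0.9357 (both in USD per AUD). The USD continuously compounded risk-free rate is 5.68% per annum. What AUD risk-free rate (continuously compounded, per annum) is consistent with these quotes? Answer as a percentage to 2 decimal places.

0.52%

F = S·e^((r_USD − r_AUD)T) ⇒ r_AUD = r_USD − ln(F/S)/T
ln(0.9357/0.8015) = 0.154810; /(3) = 0.051603
r_AUD = 0.0568 − 0.051603 = 0.005197
r_AUD = 0.52%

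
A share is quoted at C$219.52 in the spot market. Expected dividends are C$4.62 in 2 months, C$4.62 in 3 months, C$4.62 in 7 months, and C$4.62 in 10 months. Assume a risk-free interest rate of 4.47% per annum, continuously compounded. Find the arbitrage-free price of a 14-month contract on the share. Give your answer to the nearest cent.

PV(dividends) I = 4.62·e^(−0.0447·2/12) + 4.62·e^(−0.0447·3/12) + 4.62·e^(−0.0447·7/12) + 4.62·e^(−0.0447·10/12)
I = 4.5857 + 4.5687 + 4.5011 + 4.4511 = 18.1066
F = (S − I)·e^(rT) = (219.52 − 18.1066) · e^(0.0447·14/12)
= 201.4134 · e^0.052150 = 201.4134 × 1.053534 = C$212.20

C$212.20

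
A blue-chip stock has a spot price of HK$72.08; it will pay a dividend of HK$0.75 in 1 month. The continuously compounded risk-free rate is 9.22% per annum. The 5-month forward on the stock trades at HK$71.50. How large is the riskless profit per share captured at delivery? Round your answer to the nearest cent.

PV(dividends) I = 0.75·e^(−0.0922·1/12) = 0.7443
Fair forward F* = (S − I)·e^(rT) = (72.08 − 0.7443)·e^0.038417 = 71.3357 × 1.039164 = 74.1295
Market HK$71.50 < fair 74.1295: forward underpriced → reverse cash-and-carry (short the stock, invest proceeds at r, pay the dividends, go long the forward).
Profit at T = |F_mkt − F*| = |71.50 − 74.1295| = HK$2.63 per share

HK$2.63 per share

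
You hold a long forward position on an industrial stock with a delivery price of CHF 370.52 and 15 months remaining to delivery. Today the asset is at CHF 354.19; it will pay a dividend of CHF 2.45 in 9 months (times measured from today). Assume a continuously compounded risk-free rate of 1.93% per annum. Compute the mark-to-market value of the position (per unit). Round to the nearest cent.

-CHF 9.91

PV(remaining dividends) I = 2.45·e^(−0.0193·9/12) = 2.4148
Current forward F = (S − I)·e^(rT) = (354.19 − 2.4148)·e^(0.0193·15/12) = 351.7752 × 1.024418 = 360.3648
Value (long) = (F − K)·e^(−rT) = (360.3648 − 370.52) × 0.976164 = -9.9131
Value = -CHF 9.91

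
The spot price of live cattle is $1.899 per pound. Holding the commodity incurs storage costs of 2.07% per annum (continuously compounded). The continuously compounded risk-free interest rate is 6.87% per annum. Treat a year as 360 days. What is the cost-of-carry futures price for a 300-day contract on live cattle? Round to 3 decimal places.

$2.046 per pound

Net carry = r + u − y = 0.0687 + 0.0207 − 0.0000 = 0.0894
F = S·e^((r+u−y)T) = 1.899 · e^(0.0894 × 300/360) = 1.899 · e^0.074500
= 1.899 × 1.077345 = $2.046 per pound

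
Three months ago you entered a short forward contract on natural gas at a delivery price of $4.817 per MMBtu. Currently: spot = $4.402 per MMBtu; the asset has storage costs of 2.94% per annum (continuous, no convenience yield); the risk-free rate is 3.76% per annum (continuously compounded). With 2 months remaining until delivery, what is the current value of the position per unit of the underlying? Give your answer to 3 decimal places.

Current fair forward for the remaining 2 months: F = S·e^((r + u)·T), (r + u) = 0.0376 + 0.0294 = 0.0670
F = 4.402 · e^(0.0670 × 2/12) = 4.402 × 1.011229 = 4.4514
Value of long forward = (F − K)·e^(−rT) = (4.4514 − 4.817) · e^(−0.0376·2/12)
= -0.3656 × 0.993753 = -0.363
Short position value = −(long value) = $0.363

$0.363 per MMBtu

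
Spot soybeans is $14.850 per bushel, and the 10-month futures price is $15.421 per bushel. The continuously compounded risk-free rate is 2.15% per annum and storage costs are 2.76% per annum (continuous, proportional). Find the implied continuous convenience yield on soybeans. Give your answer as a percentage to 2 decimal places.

F = S·e^((r+u−y)T) ⇒ (r+u−y) = ln(F/S)/T
ln(15.421/14.850) = 0.037730; /T ⇒ 0.045276
y = r + u − ln(F/S)/T = 0.0215 + 0.0276 − 0.045276 = 0.003824
y = 0.38%

0.38%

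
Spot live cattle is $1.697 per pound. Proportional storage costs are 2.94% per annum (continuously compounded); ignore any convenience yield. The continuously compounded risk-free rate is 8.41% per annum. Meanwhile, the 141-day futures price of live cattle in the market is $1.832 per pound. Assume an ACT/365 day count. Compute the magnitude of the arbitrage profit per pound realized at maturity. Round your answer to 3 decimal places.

Fair futures: F* = S·e^(carry·T), with carry = (r + u) = 0.0841 + 0.0294 = 0.1135
F* = 1.697 · e^(0.1135 × 141/365) = 1.697 · e^0.043845 = 1.697 × 1.044820 = $1.7731
Market $1.832 > fair $1.7731: forward overpriced → cash-and-carry (buy spot, short the forward).
At maturity, profit = |F_mkt − F*| = |1.832 − 1.7731| = $0.059 per pound

$0.059 per pound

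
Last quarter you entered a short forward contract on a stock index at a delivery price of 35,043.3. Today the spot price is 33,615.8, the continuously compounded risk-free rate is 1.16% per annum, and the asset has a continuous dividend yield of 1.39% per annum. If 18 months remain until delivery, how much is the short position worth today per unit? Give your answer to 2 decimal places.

1516.65

Current fair forward for the remaining 18 months: F = S·e^((r − q)·T), (r − q) = 0.0116 − 0.0139 = -0.0023
F = 33615.8 · e^(-0.0023 × 18/12) = 33615.8 × 0.99655594 = 33500.0252
Value of long forward = (F − K)·e^(−rT) = (33500.0252 − 35043.3) · e^(−0.0116·18/12)
= -1543.2748 × 0.98275051 = -1516.65
Short position value = −(long value) = 1516.65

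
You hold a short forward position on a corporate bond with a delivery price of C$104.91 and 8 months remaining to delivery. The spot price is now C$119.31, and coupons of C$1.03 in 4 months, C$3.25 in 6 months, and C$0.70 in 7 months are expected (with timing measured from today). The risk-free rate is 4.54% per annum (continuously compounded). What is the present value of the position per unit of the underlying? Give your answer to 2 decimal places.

PV(remaining coupons) I = 1.03·e^(−0.0454·4/12) + 3.25·e^(−0.0454·6/12) + 0.70·e^(−0.0454·7/12) = 4.8733
Current forward F = (S − I)·e^(rT) = (119.31 − 4.8733)·e^(0.0454·8/12) = 114.4367 × 1.030729 = 117.9532
Value (long) = (F − K)·e^(−rT) = (117.9532 − 104.91) × 0.970187 = 12.6543
Short position value = −(long value) = -C$12.65

-C$12.65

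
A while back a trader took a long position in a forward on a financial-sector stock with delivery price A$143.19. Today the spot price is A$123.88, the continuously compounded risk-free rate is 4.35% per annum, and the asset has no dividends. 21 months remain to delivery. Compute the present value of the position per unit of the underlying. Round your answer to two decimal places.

-A$8.81

Current fair forward for the remaining 21 months: F = S·e^(r·T), r = 0.0435
F = 123.88 · e^(0.0435 × 21/12) = 123.88 × 1.079097 = 133.6785
Value of long forward = (F − K)·e^(−rT) = (133.6785 − 143.19) · e^(−0.0435·21/12)
= -9.5115 × 0.926700 = -8.81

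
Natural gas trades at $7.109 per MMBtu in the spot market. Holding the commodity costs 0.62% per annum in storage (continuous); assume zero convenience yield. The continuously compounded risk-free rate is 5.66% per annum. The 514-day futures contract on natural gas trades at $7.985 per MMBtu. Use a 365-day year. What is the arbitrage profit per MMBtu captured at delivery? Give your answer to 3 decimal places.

Fair futures: F* = S·e^(carry·T), with carry = (r + u) = 0.0566 + 0.0062 = 0.0628
F* = 7.109 · e^(0.0628 × 514/365) = 7.109 · e^0.088436 = 7.109 × 1.092464 = $7.7663
Market $7.985 > fair $7.7663: forward overpriced → cash-and-carry (buy spot, short the forward).
At maturity, profit = |F_mkt − F*| = |7.985 − 7.7663| = $0.219 per MMBtu

$0.219 per MMBtu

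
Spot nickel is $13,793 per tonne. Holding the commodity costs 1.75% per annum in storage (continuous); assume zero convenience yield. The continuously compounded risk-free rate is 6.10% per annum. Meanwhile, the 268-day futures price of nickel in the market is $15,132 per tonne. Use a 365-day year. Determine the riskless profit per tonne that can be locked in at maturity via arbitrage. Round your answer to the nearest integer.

$521 per tonne

Fair futures: F* = S·e^(carry·T), with carry = (r + u) = 0.0610 + 0.0175 = 0.0785
F* = 13793 · e^(0.0785 × 268/365) = 13793 · e^0.057638 = 13793 × 1.059331 = $14611.3525
Market $15132 > fair $14611.3525: forward overpriced → cash-and-carry (buy spot, short the forward).
At maturity, profit = |F_mkt − F*| = |15132 − 14611.3525| = $521 per tonne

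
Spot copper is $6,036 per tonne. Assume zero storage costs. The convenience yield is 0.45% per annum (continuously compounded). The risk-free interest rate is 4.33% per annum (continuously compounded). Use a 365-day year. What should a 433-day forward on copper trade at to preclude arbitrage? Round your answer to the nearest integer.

Net carry = r + u − y = 0.0433 + 0.0000 − 0.0045 = 0.0388
F = S·e^((r+u−y)T) = 6036 · e^(0.0388 × 433/365) = 6036 · e^0.046028
= 6036 × 1.047104 = $6,320 per tonne

$6,320 per tonne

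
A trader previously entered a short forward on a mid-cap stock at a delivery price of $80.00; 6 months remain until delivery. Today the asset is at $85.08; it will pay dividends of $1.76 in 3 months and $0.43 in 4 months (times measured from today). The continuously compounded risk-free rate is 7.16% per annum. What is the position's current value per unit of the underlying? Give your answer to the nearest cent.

PV(remaining dividends) I = 1.76·e^(−0.0716·3/12) + 0.43·e^(−0.0716·4/12) = 2.1486
Current forward F = (S − I)·e^(rT) = (85.08 − 2.1486)·e^(0.0716·6/12) = 82.9314 × 1.036449 = 85.9542
Value (long) = (F − K)·e^(−rT) = (85.9542 − 80.00) × 0.964833 = 5.7448
Short position value = −(long value) = -$5.74

-$5.74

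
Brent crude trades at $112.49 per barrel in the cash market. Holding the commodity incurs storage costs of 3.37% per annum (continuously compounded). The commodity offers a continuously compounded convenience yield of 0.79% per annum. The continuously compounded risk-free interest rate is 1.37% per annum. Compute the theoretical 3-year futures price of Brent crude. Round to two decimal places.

Net carry = r + u − y = 0.0137 + 0.0337 − 0.0079 = 0.0395
F = S·e^((r+u−y)T) = 112.49 · e^(0.0395 × 3) = 112.49 · e^0.118500
= 112.49 × 1.125807 = $126.64 per barrel

$126.64 per barrel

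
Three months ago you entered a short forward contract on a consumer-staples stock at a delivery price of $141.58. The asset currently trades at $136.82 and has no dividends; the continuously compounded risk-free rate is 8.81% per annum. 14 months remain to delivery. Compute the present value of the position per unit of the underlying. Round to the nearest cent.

Current fair forward for the remaining 14 months: F = S·e^(r·T), r = 0.0881
F = 136.82 · e^(0.0881 × 14/12) = 136.82 × 1.108251 = 151.6309
Value of long forward = (F − K)·e^(−rT) = (151.6309 − 141.58) · e^(−0.0881·14/12)
= 10.0509 × 0.902322 = 9.07
Short position value = −(long value) = -$9.07

-$9.07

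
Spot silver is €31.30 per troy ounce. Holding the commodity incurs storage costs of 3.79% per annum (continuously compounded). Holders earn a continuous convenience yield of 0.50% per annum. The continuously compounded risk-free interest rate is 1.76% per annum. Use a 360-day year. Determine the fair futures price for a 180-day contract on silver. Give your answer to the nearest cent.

€32.10 per troy ounce

Net carry = r + u − y = 0.0176 + 0.0379 − 0.0050 = 0.0505
F = S·e^((r+u−y)T) = 31.30 · e^(0.0505 × 180/360) = 31.30 · e^0.025250
= 31.30 × 1.025571 = €32.10 per troy ounce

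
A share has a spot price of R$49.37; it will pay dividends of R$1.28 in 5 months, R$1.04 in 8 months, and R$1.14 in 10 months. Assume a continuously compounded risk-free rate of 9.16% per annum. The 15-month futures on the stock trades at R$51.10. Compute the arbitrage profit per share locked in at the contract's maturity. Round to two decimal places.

R$0.60 per share

PV(dividends) I = 1.28·e^(−0.0916·5/12) + 1.04·e^(−0.0916·8/12) + 1.14·e^(−0.0916·10/12) = 3.2667
Fair futures F* = (S − I)·e^(rT) = (49.37 − 3.2667)·e^0.114500 = 46.1033 × 1.121313 = 51.6962
Market R$51.10 < fair 51.6962: forward underpriced → reverse cash-and-carry (short the stock, invest proceeds at r, pay the dividends, go long the forward).
Profit at T = |F_mkt − F*| = |51.10 − 51.6962| = R$0.60 per share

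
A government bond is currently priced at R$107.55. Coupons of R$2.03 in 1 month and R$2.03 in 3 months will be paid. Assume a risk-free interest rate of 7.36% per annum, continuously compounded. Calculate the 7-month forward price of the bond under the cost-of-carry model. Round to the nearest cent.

PV(coupons) I = 2.03·e^(−0.0736·1/12) + 2.03·e^(−0.0736·3/12)
I = 2.0176 + 1.9930 = 4.0106
F = (S − I)·e^(rT) = (107.55 − 4.0106) · e^(0.0736·7/12)
= 103.5394 · e^0.042933 = 103.5394 × 1.043868 = R$108.08

R$108.08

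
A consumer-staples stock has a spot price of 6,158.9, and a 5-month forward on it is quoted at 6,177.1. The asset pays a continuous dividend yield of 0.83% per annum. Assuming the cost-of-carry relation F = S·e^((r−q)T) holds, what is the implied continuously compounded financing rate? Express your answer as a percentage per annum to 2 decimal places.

1.54%

From F = S·e^((r−q)T): (r − q) = ln(F/S)/T
ln(6177.1/6158.9) = ln(1.002955) = 0.002951
(r − q) = 0.002951 / (5/12) = 0.007082
r = ln(F/S)/T + q = 0.007082 + 0.0083 = 0.015382
r = 1.54%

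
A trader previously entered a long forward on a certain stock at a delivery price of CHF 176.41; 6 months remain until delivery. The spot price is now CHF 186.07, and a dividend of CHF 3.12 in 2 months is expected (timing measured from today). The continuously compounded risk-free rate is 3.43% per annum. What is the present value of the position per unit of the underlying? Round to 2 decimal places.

PV(remaining dividends) I = 3.12·e^(−0.0343·2/12) = 3.1022
Current forward F = (S − I)·e^(rT) = (186.07 − 3.1022)·e^(0.0343·6/12) = 182.9678 × 1.017298 = 186.1328
Value (long) = (F − K)·e^(−rT) = (186.1328 − 176.41) × 0.982996 = 9.5575
Value = CHF 9.56

CHF 9.56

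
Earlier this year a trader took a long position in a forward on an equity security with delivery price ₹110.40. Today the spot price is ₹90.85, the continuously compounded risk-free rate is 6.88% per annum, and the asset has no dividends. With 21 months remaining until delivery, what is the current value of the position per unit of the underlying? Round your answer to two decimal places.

-₹7.03

Current fair forward for the remaining 21 months: F = S·e^(r·T), r = 0.0688
F = 90.85 · e^(0.0688 × 21/12) = 90.85 × 1.127948 = 102.4741
Value of long forward = (F − K)·e^(−rT) = (102.4741 − 110.40) · e^(−0.0688·21/12)
= -7.9259 × 0.886566 = -7.03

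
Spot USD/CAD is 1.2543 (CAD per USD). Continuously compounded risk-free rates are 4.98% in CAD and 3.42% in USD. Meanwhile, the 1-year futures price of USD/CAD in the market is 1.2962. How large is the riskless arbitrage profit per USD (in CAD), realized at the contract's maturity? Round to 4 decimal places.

0.0222 per USD (in CAD)

Fair futures: F* = S·e^(carry·T), with carry = (r_CAD − r_USD) = 0.0498 − 0.0342 = 0.0156
F* = 1.2543 · e^(0.0156 × 1) = 1.2543 · e^0.015600 = 1.2543 × 1.015722 = 1.2740
Market 1.2962 > fair 1.2740: forward overpriced → cash-and-carry (buy spot, short the forward).
At maturity, profit = |F_mkt − F*| = |1.2962 − 1.2740| = 0.0222 per USD (in CAD)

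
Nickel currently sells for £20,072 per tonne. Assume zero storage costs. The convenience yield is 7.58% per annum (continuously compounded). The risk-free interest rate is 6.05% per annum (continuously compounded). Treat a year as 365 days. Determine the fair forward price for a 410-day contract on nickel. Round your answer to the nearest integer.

Net carry = r + u − y = 0.0605 + 0.0000 − 0.0758 = -0.0153
F = S·e^((r+u−y)T) = 20072 · e^(-0.0153 × 410/365) = 20072 · e^-0.017186
= 20072 × 0.982961 = £19,730 per tonne

£19,730 per tonne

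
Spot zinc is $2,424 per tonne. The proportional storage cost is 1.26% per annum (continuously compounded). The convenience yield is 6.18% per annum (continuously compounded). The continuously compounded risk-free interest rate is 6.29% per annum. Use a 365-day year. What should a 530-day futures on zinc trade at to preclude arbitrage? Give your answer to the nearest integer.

$2,473 per tonne

Net carry = r + u − y = 0.0629 + 0.0126 − 0.0618 = 0.0137
F = S·e^((r+u−y)T) = 2424 · e^(0.0137 × 530/365) = 2424 · e^0.019893
= 2424 × 1.020092 = $2,473 per tonne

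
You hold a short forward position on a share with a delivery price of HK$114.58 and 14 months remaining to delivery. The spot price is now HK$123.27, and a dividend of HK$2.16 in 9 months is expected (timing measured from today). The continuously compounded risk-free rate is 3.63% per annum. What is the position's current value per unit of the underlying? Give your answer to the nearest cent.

PV(remaining dividends) I = 2.16·e^(−0.0363·9/12) = 2.1020
Current forward F = (S − I)·e^(rT) = (123.27 − 2.1020)·e^(0.0363·14/12) = 121.1680 × 1.043260 = 126.4097
Value (long) = (F − K)·e^(−rT) = (126.4097 − 114.58) × 0.958534 = 11.3392
Short position value = −(long value) = -HK$11.34

-HK$11.34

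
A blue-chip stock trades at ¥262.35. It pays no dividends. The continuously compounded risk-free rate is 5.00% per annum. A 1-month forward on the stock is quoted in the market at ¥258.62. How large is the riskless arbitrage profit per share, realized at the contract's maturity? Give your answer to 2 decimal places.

¥4.83 per share

Fair forward: F* = S·e^(carry·T), with carry = r = 0.0500
F* = 262.35 · e^(0.0500 × 1/12) = 262.35 · e^0.004167 = 262.35 × 1.004176 = ¥263.4456
Market ¥258.62 < fair ¥263.4456: forward underpriced → reverse cash-and-carry (short spot, go long the forward).
At maturity, profit = |F_mkt − F*| = |258.62 − 263.4456| = ¥4.83 per share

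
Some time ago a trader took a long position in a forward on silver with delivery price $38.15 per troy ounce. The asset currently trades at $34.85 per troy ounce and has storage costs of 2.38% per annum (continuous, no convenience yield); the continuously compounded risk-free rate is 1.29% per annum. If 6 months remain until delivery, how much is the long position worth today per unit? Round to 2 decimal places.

-$2.64 per troy ounce

Current fair forward for the remaining 6 months: F = S·e^((r + u)·T), (r + u) = 0.0129 + 0.0238 = 0.0367
F = 34.85 · e^(0.0367 × 6/12) = 34.85 × 1.018519 = 35.4954
Value of long forward = (F − K)·e^(−rT) = (35.4954 − 38.15) · e^(−0.0129·6/12)
= -2.6546 × 0.993571 = -2.64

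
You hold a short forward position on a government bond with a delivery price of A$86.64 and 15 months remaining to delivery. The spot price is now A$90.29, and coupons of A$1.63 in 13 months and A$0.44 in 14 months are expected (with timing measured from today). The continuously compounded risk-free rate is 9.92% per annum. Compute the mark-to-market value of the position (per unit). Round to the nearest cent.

PV(remaining coupons) I = 1.63·e^(−0.0992·13/12) + 0.44·e^(−0.0992·14/12) = 1.8558
Current forward F = (S − I)·e^(rT) = (90.29 − 1.8558)·e^(0.0992·15/12) = 88.4342 × 1.132016 = 100.1089
Value (long) = (F − K)·e^(−rT) = (100.1089 − 86.64) × 0.883380 = 11.8982
Short position value = −(long value) = -A$11.90

-A$11.90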